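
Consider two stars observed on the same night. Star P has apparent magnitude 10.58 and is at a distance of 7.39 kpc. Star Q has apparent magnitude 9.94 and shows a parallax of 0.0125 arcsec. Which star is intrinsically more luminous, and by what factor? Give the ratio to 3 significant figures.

Star P: d = 7.39 kpc = 7390 pc
Star P: M = m − 5 log₁₀ d + 5 = 10.58 − 5·3.8686 + 5 = -3.763
Star Q: d = 1/p = 1/0.0125″ = 80.00 pc
Star Q: M = m − 5 log₁₀ d + 5 = 9.94 − 5·1.9031 + 5 = 5.425
ΔM = M_P − M_Q = -3.763 − (5.425) = -9.188; smaller M is more luminous → Star P.
L ratio = 10^(0.4 |ΔM|) = 10^3.675 = 4733

Star P is more luminous, by a factor of 4730.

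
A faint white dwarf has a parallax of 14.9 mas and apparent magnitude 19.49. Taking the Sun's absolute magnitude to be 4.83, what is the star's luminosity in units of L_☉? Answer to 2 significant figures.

L/L_☉ ≈ 6.2×10^-5

d = 1/p = 1000/14.9 mas = 67.11 pc
M = m − 5 log₁₀ d + 5 = 19.49 − 5·1.8268 + 5 = 15.356
M − M_☉ = 15.356 − 4.83 = 10.526
L/L_☉ = 10^(−0.4 × 10.526) = 6.161×10^-5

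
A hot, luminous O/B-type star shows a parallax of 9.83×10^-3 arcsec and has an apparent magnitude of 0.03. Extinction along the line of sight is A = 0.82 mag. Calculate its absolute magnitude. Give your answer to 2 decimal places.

d = 1/p = 1/9.83×10^-3″ = 101.7 pc
5 log₁₀(d/10 pc) = 5 log₁₀(101.7) − 5 = 5.037
M = m − 5 log₁₀(d/10) − A = 0.03 − 5.037 − 0.82 = -5.827

M ≈ -5.83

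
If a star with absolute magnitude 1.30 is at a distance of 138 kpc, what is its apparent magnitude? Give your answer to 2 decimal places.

d = 138 kpc = 138000 pc
m = M + 5 log₁₀ d − 5 = 1.30 + 5·5.1399 − 5 = 21.999

m ≈ 22.00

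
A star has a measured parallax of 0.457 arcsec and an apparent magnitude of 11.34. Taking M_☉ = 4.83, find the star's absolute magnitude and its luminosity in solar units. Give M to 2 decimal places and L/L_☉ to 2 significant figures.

M ≈ 14.64; L/L_☉ ≈ 1.2×10^-4

d = 1/p = 1/0.457″ = 2.188 pc
M = m − 5 log₁₀ d + 5 = 11.34 − 5·0.3401 + 5 = 14.640
M − M_☉ = 14.640 − 4.83 = 9.810
L/L_☉ = 10^(−0.4 × 9.810) = 1.192×10^-4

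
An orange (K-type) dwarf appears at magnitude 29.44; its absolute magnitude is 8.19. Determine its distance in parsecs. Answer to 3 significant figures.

μ = m − M = 21.250
m − M = 5 log₁₀ d − 5
log₁₀ d = (m − M)/5 + 1 = 5.2500
d = 10^5.2500 = 177800 pc

d ≈ 178000 pc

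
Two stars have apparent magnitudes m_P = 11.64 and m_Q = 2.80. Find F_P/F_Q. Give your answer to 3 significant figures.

Magnitude difference = 8.84
Flux ratio = 10^(−0.4 Δm) = 10^(−0.4 × 8.84) = 10^-3.536 = 2.911×10^-4

F_P/F_Q ≈ 2.91×10^-4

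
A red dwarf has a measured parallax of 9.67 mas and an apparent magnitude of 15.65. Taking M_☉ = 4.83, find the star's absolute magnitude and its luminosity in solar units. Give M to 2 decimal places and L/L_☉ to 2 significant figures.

M ≈ 10.58; L/L_☉ ≈ 5.0×10^-3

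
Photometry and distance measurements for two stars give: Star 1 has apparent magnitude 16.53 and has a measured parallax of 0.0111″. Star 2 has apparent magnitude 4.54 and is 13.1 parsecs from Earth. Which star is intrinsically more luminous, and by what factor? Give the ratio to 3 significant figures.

Star 2 is more luminous, by a factor of 1320.

Star 1: d = 1/p = 1/0.0111″ = 90.09 pc
Star 1: M = m − 5 log₁₀ d + 5 = 16.53 − 5·1.9547 + 5 = 11.757
Star 2: M = m − 5 log₁₀ d + 5 = 4.54 − 5·1.1173 + 5 = 3.954
ΔM = M_1 − M_2 = 11.757 − (3.954) = 7.803; smaller M is more luminous → Star 2.
L ratio = 10^(0.4 |ΔM|) = 10^3.121 = 1322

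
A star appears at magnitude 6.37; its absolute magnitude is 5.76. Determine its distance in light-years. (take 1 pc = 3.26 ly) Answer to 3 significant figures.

d ≈ 43.2 ly

μ = m − M = 0.610
m − M = 5 log₁₀ d − 5
log₁₀ d = (m − M)/5 + 1 = 1.1220
d = 10^1.1220 = 13.24 pc
= 43.17 ly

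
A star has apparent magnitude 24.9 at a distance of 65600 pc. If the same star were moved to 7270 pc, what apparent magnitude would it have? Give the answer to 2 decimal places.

m ≈ 20.12

Flux ∝ 1/d², so Δm = 5 log₁₀(d₂/d₁) = 5 log₁₀(7270/65600) = -4.777
m₂ = m₁ + Δm = 24.9 + (-4.777) = 20.123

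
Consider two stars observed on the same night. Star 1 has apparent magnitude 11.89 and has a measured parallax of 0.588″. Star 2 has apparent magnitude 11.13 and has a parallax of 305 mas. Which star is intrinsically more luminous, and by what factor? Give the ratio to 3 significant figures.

Star 2 is more luminous, by a factor of 7.48.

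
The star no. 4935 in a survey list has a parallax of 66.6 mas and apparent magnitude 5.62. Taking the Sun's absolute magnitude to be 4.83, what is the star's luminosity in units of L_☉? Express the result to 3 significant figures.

d = 1/p = 1000/66.6 mas = 15.02 pc
M = m − 5 log₁₀ d + 5 = 5.62 − 5·1.1765 + 5 = 4.737
M − M_☉ = 4.737 − 4.83 = -0.093
L/L_☉ = 10^(−0.4 × -0.093) = 1.089

L/L_☉ ≈ 1.09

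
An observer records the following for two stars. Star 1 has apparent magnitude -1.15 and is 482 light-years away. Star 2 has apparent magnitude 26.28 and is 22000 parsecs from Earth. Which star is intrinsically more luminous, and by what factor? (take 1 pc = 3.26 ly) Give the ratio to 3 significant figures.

Star 1 is more luminous, by a factor of 4.23×10^6.

Star 1: d = 482 ly / 3.26 = 147.9 pc
Star 1: M = m − 5 log₁₀ d + 5 = -1.15 − 5·2.1698 + 5 = -6.999
Star 2: M = m − 5 log₁₀ d + 5 = 26.28 − 5·4.3424 + 5 = 9.568
ΔM = M_1 − M_2 = -6.999 − (9.568) = -16.567; smaller M is more luminous → Star 1.
L ratio = 10^(0.4 |ΔM|) = 10^6.627 = 4.235×10^6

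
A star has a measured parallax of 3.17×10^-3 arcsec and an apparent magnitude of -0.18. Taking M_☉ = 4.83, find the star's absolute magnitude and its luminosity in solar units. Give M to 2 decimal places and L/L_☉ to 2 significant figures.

M ≈ -7.67; L/L_☉ ≈ 100000

d = 1/p = 1/3.17×10^-3″ = 315.5 pc
M = m − 5 log₁₀ d + 5 = -0.18 − 5·2.4989 + 5 = -7.675
M − M_☉ = -7.675 − 4.83 = -12.505
L/L_☉ = 10^(−0.4 × -12.505) = 100400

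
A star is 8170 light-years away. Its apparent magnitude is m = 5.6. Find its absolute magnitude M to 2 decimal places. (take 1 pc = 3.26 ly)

d = 8170 ly / 3.26 = 2506 pc
5 log₁₀(d/10 pc) = 5 log₁₀(2506) − 5 = 11.995
M = m − 5 log₁₀(d/10) = 5.6 − 11.995 = -6.395

M ≈ -6.40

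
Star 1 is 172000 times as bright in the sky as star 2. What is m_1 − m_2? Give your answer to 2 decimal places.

m_1 − m_2 ≈ -13.09

Pogson: Δm = −2.5 log₁₀(ratio) = −2.5 log₁₀(172000) = −2.5 × 5.2355 = -13.089
Star 1 is brighter, so it has the smaller magnitude: the difference is negative.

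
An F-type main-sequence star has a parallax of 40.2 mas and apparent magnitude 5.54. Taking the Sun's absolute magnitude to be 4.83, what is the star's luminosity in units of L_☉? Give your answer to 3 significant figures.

L/L_☉ ≈ 3.22

d = 1/p = 1000/40.2 mas = 24.88 pc
M = m − 5 log₁₀ d + 5 = 5.54 − 5·1.3958 + 5 = 3.561
M − M_☉ = 3.561 − 4.83 = -1.269
L/L_☉ = 10^(−0.4 × -1.269) = 3.218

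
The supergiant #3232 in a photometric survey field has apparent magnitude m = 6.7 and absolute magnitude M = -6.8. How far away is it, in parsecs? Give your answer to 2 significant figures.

Distance modulus: m − M = 6.7 − (-6.8) = 13.500
m − M = 5 log₁₀ d − 5
log₁₀ d = (m − M)/5 + 1 = 3.7000
d = 10^3.7000 = 5012 pc

d ≈ 5000 pc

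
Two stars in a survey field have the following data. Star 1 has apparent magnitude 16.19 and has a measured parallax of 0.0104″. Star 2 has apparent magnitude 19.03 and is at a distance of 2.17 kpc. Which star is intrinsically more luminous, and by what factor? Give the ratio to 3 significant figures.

Star 2 is more luminous, by a factor of 37.2.

Star 1: d = 1/p = 1/0.0104″ = 96.15 pc
Star 1: M = m − 5 log₁₀ d + 5 = 16.19 − 5·1.9830 + 5 = 11.275
Star 2: d = 2.17 kpc = 2170 pc
Star 2: M = m − 5 log₁₀ d + 5 = 19.03 − 5·3.3365 + 5 = 7.348
ΔM = M_1 − M_2 = 11.275 − (7.348) = 3.927; smaller M is more luminous → Star 2.
L ratio = 10^(0.4 |ΔM|) = 10^1.571 = 37.24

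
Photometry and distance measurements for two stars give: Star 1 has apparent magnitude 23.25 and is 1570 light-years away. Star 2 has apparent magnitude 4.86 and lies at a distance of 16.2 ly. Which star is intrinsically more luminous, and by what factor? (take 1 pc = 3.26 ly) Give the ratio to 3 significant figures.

Star 1: d = 1570 ly / 3.26 = 481.6 pc
Star 1: M = m − 5 log₁₀ d + 5 = 23.25 − 5·2.6827 + 5 = 14.837
Star 2: d = 16.2 ly / 3.26 = 4.969 pc
Star 2: M = m − 5 log₁₀ d + 5 = 4.86 − 5·0.6963 + 5 = 6.379
ΔM = M_1 − M_2 = 14.837 − (6.379) = 8.458; smaller M is more luminous → Star 2.
L ratio = 10^(0.4 |ΔM|) = 10^3.383 = 2417

Star 2 is more luminous, by a factor of 2420.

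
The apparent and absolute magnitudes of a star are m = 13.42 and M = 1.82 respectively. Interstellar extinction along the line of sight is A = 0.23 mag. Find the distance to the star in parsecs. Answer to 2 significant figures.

m − M = 5 log₁₀(d/10 pc) + A  ⇒  13.42 − (1.82) − 0.23 = 5 log₁₀(d/10)
11.370 = 5 log₁₀(d/10)
log₁₀ d = (m − M − A)/5 + 1 = 3.2740
d = 10^3.2740 = 1879 pc

d ≈ 1900 pc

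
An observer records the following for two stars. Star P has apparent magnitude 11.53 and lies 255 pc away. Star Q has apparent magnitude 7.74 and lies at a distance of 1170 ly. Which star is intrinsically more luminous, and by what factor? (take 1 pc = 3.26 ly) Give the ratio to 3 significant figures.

Star P: M = m − 5 log₁₀ d + 5 = 11.53 − 5·2.4065 + 5 = 4.497
Star Q: d = 1170 ly / 3.26 = 358.9 pc
Star Q: M = m − 5 log₁₀ d + 5 = 7.74 − 5·2.5550 + 5 = -0.035
ΔM = M_P − M_Q = 4.497 − (-0.035) = 4.532; smaller M is more luminous → Star Q.
L ratio = 10^(0.4 |ΔM|) = 10^1.813 = 64.99

Star Q is more luminous, by a factor of 65.0.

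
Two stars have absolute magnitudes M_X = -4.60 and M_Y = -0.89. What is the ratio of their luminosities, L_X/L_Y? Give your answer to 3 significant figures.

L_X/L_Y ≈ 30.5

ΔM = M_X − M_Y = -3.71
L_X/L_Y = 10^(−0.4 ΔM) = 10^1.484 = 30.48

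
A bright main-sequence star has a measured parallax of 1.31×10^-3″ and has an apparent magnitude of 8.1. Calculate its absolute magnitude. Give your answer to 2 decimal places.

d = 1/p = 1/1.31×10^-3″ = 763.4 pc
5 log₁₀(d/10 pc) = 5 log₁₀(763.4) − 5 = 9.414
M = m − 5 log₁₀(d/10) = 8.1 − 9.414 = -1.314

M ≈ -1.31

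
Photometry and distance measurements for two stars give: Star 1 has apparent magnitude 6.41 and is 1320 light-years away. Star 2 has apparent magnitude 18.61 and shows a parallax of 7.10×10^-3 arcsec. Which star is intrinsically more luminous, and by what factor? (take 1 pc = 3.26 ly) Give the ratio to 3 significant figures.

Star 1 is more luminous, by a factor of 627000.

Star 1: d = 1320 ly / 3.26 = 404.9 pc
Star 1: M = m − 5 log₁₀ d + 5 = 6.41 − 5·2.6074 + 5 = -1.627
Star 2: d = 1/p = 1/7.10×10^-3″ = 140.8 pc
Star 2: M = m − 5 log₁₀ d + 5 = 18.61 − 5·2.1487 + 5 = 12.866
ΔM = M_1 − M_2 = -1.627 − (12.866) = -14.493; smaller M is more luminous → Star 1.
L ratio = 10^(0.4 |ΔM|) = 10^5.797 = 626900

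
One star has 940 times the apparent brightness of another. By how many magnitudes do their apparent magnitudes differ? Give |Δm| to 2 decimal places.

Pogson: Δm = −2.5 log₁₀(ratio) = −2.5 log₁₀(940) = −2.5 × 2.9731 = -7.433

|Δm| ≈ 7.43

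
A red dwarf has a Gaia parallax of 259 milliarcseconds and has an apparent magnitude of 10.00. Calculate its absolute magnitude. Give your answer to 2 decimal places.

p = 259 mas = 0.259″ → d = 1/p = 3.861 pc
5 log₁₀(d/10 pc) = 5 log₁₀(3.861) − 5 = -2.066
M = m − 5 log₁₀(d/10) = 10.00 + 2.066 = 12.066

M ≈ 12.07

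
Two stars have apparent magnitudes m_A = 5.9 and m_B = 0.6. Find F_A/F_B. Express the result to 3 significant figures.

Δm = 5.9 − (0.6) = 5.3
Flux ratio = 10^(−0.4 Δm) = 10^(−0.4 × 5.3) = 10^-2.120 = 7.586×10^-3

F_A/F_B ≈ 7.59×10^-3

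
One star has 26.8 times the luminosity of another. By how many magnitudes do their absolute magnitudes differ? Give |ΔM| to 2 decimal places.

|ΔM| ≈ 3.57

Pogson: ΔM = −2.5 log₁₀(ratio) = −2.5 log₁₀(26.8) = −2.5 × 1.4281 = -3.570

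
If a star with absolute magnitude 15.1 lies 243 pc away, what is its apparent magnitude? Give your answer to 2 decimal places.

m ≈ 22.03

m = M + 5 log₁₀ d − 5 = 15.1 + 5·2.3856 − 5 = 22.028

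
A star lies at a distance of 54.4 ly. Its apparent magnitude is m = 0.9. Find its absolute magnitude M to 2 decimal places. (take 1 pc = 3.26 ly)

M ≈ -0.21

d = 54.4 ly / 3.26 = 16.69 pc
5 log₁₀(d/10 pc) = 5 log₁₀(16.69) − 5 = 1.112
M = m − 5 log₁₀(d/10) = 0.9 − 1.112 = -0.212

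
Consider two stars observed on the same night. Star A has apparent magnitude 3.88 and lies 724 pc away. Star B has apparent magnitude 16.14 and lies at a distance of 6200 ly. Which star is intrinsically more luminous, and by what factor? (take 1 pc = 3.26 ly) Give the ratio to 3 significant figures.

Star A is more luminous, by a factor of 11600.

Star A: M = m − 5 log₁₀ d + 5 = 3.88 − 5·2.8597 + 5 = -5.419
Star B: d = 6200 ly / 3.26 = 1902 pc
Star B: M = m − 5 log₁₀ d + 5 = 16.14 − 5·3.2792 + 5 = 4.744
ΔM = M_A − M_B = -5.419 − (4.744) = -10.163; smaller M is more luminous → Star A.
L ratio = 10^(0.4 |ΔM|) = 10^4.065 = 11620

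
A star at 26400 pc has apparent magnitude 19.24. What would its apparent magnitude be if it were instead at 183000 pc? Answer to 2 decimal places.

m ≈ 23.44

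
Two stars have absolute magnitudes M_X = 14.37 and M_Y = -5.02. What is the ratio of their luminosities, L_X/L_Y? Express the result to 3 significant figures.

L_X/L_Y ≈ 1.75×10^-8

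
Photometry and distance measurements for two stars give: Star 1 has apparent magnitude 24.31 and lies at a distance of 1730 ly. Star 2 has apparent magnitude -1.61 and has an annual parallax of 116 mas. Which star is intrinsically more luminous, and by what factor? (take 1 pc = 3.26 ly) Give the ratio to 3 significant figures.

Star 1: d = 1730 ly / 3.26 = 530.7 pc
Star 1: M = m − 5 log₁₀ d + 5 = 24.31 − 5·2.7248 + 5 = 15.686
Star 2: p = 116 mas = 0.116″ → d = 1/p = 8.621 pc
Star 2: M = m − 5 log₁₀ d + 5 = -1.61 − 5·0.9355 + 5 = -1.288
ΔM = M_1 − M_2 = 15.686 − (-1.288) = 16.974; smaller M is more luminous → Star 2.
L ratio = 10^(0.4 |ΔM|) = 10^6.789 = 6.158×10^6

Star 2 is more luminous, by a factor of 6.16×10^6.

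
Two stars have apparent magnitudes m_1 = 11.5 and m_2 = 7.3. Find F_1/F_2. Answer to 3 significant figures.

F_1/F_2 ≈ 0.0209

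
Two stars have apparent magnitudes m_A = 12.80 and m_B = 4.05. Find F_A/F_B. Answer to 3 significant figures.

F_A/F_B ≈ 3.16×10^-4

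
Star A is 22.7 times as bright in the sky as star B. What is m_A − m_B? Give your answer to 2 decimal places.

Pogson: Δm = −2.5 log₁₀(ratio) = −2.5 log₁₀(22.7) = −2.5 × 1.3560 = -3.390
Star A is brighter, so it has the smaller magnitude: the difference is negative.

m_A − m_B ≈ -3.39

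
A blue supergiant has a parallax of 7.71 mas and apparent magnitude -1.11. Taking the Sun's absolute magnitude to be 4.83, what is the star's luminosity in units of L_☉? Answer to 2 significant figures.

L/L_☉ ≈ 40000

d = 1/p = 1000/7.71 mas = 129.7 pc
M = m − 5 log₁₀ d + 5 = -1.11 − 5·2.1129 + 5 = -6.675
M − M_☉ = -6.675 − 4.83 = -11.505
L/L_☉ = 10^(−0.4 × -11.505) = 39980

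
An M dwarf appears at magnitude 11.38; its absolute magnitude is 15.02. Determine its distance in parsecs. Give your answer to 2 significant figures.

d ≈ 1.9 pc

μ = m − M = -3.640
m − M = 5 log₁₀ d − 5
log₁₀ d = (m − M)/5 + 1 = 0.2720
d = 10^0.2720 = 1.871 pc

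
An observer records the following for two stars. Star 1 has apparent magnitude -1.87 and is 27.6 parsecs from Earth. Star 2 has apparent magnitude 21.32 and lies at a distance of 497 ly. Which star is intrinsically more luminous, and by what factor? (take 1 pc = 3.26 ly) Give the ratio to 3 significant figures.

Star 1 is more luminous, by a factor of 6.19×10^7.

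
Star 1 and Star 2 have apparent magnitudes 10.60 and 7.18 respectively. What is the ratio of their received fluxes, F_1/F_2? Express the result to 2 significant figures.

F_1/F_2 ≈ 0.043

Δm = 10.60 − (7.18) = 3.42
Flux ratio = 10^(−0.4 Δm) = 10^(−0.4 × 3.42) = 10^-1.368 = 0.04285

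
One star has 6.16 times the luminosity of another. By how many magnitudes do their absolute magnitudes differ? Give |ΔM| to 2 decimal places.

|ΔM| ≈ 1.97

Pogson: ΔM = −2.5 log₁₀(ratio) = −2.5 log₁₀(6.16) = −2.5 × 0.7896 = -1.974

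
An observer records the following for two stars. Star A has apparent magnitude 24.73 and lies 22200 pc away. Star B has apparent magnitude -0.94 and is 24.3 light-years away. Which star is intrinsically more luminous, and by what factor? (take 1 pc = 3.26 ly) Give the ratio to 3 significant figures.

Star B is more luminous, by a factor of 2090.

Star A: M = m − 5 log₁₀ d + 5 = 24.73 − 5·4.3464 + 5 = 7.998
Star B: d = 24.3 ly / 3.26 = 7.454 pc
Star B: M = m − 5 log₁₀ d + 5 = -0.94 − 5·0.8724 + 5 = -0.302
ΔM = M_A − M_B = 7.998 − (-0.302) = 8.300; smaller M is more luminous → Star B.
L ratio = 10^(0.4 |ΔM|) = 10^3.320 = 2090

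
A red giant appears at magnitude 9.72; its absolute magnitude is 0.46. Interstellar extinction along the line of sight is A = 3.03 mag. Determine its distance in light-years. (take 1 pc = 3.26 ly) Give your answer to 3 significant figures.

d ≈ 574 ly

m − M = 5 log₁₀(d/10 pc) + A  ⇒  9.72 − (0.46) − 3.03 = 5 log₁₀(d/10)
6.230 = 5 log₁₀(d/10)
log₁₀ d = (m − M − A)/5 + 1 = 2.2460
d = 10^2.2460 = 176.2 pc
= 574.4 ly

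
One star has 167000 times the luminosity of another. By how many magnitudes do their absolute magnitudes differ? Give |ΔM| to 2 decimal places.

Pogson: ΔM = −2.5 log₁₀(ratio) = −2.5 log₁₀(167000) = −2.5 × 5.2227 = -13.057

|ΔM| ≈ 13.06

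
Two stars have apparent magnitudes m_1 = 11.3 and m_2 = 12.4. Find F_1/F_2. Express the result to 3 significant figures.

Magnitude difference = -1.1
Flux ratio = 10^(−0.4 Δm) = 10^(−0.4 × -1.1) = 10^0.440 = 2.754

F_1/F_2 ≈ 2.75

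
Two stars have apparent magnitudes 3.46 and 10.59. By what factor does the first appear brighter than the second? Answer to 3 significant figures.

Δm = 3.46 − (10.59) = -7.13
Flux ratio = 10^(−0.4 Δm) = 10^(−0.4 × -7.13) = 10^2.852 = 711.2

711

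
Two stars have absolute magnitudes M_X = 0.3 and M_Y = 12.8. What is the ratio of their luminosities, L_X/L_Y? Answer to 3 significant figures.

ΔM = M_X − M_Y = -12.5
L_X/L_Y = 10^(−0.4 ΔM) = 10^5.000 = 100000

L_X/L_Y ≈ 100000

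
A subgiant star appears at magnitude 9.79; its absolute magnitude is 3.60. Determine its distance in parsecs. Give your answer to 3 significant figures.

d ≈ 173 pc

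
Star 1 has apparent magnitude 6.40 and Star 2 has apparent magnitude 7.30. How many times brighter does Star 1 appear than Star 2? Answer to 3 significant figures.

Δm = 6.40 − (7.30) = -0.90
Flux ratio = 10^(−0.4 Δm) = 10^(−0.4 × -0.90) = 10^0.360 = 2.291

2.29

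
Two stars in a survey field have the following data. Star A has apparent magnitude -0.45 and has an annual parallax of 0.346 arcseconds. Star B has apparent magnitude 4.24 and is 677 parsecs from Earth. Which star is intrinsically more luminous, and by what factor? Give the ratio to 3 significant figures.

Star B is more luminous, by a factor of 730.

Star A: d = 1/p = 1/0.346″ = 2.890 pc
Star A: M = m − 5 log₁₀ d + 5 = -0.45 − 5·0.4609 + 5 = 2.245
Star B: M = m − 5 log₁₀ d + 5 = 4.24 − 5·2.8306 + 5 = -4.913
ΔM = M_A − M_B = 2.245 − (-4.913) = 7.158; smaller M is more luminous → Star B.
L ratio = 10^(0.4 |ΔM|) = 10^2.863 = 730.0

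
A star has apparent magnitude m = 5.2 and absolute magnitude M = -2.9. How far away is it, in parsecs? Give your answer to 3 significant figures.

Distance modulus: m − M = 5.2 − (-2.9) = 8.100
m − M = 5 log₁₀ d − 5
log₁₀ d = (m − M)/5 + 1 = 2.6200
d = 10^2.6200 = 416.9 pc

d ≈ 417 pc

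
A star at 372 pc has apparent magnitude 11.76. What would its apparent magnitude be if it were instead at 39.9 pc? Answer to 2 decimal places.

Flux ∝ 1/d², so Δm = 5 log₁₀(d₂/d₁) = 5 log₁₀(39.9/372) = -4.848
m₂ = m₁ + Δm = 11.76 + (-4.848) = 6.912

m ≈ 6.91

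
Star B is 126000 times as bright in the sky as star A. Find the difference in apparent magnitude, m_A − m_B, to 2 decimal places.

Pogson: Δm = −2.5 log₁₀(ratio) = −2.5 log₁₀(126000) = −2.5 × 5.1004 = -12.751
Star B is brighter so has the smaller magnitude: m_A − m_B is positive.

m_A − m_B ≈ 12.75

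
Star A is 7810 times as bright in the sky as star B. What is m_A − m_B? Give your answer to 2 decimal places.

m_A − m_B ≈ -9.73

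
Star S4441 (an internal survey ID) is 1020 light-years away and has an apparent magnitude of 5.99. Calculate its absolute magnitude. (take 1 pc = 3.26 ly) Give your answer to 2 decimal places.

d = 1020 ly / 3.26 = 312.9 pc
5 log₁₀(d/10 pc) = 5 log₁₀(312.9) − 5 = 7.477
M = m − 5 log₁₀(d/10) = 5.99 − 7.477 = -1.487

M ≈ -1.49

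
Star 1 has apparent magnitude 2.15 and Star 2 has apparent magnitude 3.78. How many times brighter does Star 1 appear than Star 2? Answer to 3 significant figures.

4.49

Δm = 2.15 − (3.78) = -1.63
Flux ratio = 10^(−0.4 Δm) = 10^(−0.4 × -1.63) = 10^0.652 = 4.487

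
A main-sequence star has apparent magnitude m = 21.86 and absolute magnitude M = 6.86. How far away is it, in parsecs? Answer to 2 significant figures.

d ≈ 10000 pc

μ = m − M = 15.000
m − M = 5 log₁₀ d − 5
log₁₀ d = (m − M)/5 + 1 = 4.0000
d = 10^4.0000 = 10000 pc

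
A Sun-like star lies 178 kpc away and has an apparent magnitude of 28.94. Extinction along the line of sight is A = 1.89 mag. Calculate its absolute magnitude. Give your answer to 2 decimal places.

M ≈ 5.80

d = 178 kpc = 178000 pc
5 log₁₀(d/10 pc) = 5 log₁₀(178000) − 5 = 21.252
M = m − 5 log₁₀(d/10) − A = 28.94 − 21.252 − 1.89 = 5.798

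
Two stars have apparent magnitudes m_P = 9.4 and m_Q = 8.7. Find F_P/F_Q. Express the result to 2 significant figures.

F_P/F_Q ≈ 0.52

Magnitude difference = 0.7
Flux ratio = 10^(−0.4 Δm) = 10^(−0.4 × 0.7) = 10^-0.280 = 0.5248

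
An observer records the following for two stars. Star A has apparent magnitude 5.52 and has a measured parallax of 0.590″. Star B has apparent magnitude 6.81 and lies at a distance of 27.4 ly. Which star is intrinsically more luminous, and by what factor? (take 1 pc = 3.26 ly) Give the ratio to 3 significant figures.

Star B is more luminous, by a factor of 7.49.

Star A: d = 1/p = 1/0.590″ = 1.695 pc
Star A: M = m − 5 log₁₀ d + 5 = 5.52 − 5·0.2291 + 5 = 9.374
Star B: d = 27.4 ly / 3.26 = 8.405 pc
Star B: M = m − 5 log₁₀ d + 5 = 6.81 − 5·0.9245 + 5 = 7.187
ΔM = M_A − M_B = 9.374 − (7.187) = 2.187; smaller M is more luminous → Star B.
L ratio = 10^(0.4 |ΔM|) = 10^0.875 = 7.495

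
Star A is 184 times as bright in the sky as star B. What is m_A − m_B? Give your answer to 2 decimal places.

m_A − m_B ≈ -5.66

Pogson: Δm = −2.5 log₁₀(ratio) = −2.5 log₁₀(184) = −2.5 × 2.2648 = -5.662
Star A is brighter, so it has the smaller magnitude: the difference is negative.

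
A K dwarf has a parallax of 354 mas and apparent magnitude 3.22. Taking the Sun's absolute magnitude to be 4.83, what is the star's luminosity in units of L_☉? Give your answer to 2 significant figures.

L/L_☉ ≈ 0.35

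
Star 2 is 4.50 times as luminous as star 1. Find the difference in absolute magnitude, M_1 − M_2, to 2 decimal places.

M_1 − M_2 ≈ 1.63

Pogson: ΔM = −2.5 log₁₀(ratio) = −2.5 log₁₀(4.50) = −2.5 × 0.6532 = -1.633
Star 2 is brighter so has the smaller magnitude: M_1 − M_2 is positive.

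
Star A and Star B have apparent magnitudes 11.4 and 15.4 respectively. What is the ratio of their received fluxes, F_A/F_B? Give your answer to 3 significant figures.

F_A/F_B ≈ 39.8

Δm = 11.4 − (15.4) = -4.0
Flux ratio = 10^(−0.4 Δm) = 10^(−0.4 × -4.0) = 10^1.600 = 39.81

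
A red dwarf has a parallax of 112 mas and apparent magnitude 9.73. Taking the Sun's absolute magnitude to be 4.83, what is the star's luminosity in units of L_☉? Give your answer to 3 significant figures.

d = 1/p = 1000/112 mas = 8.929 pc
M = m − 5 log₁₀ d + 5 = 9.73 − 5·0.9508 + 5 = 9.976
M − M_☉ = 9.976 − 4.83 = 5.146
L/L_☉ = 10^(−0.4 × 5.146) = 8.741×10^-3

L/L_☉ ≈ 8.74×10^-3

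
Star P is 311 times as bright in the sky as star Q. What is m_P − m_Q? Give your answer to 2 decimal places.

m_P − m_Q ≈ -6.23

Pogson: Δm = −2.5 log₁₀(ratio) = −2.5 log₁₀(311) = −2.5 × 2.4928 = -6.232
Star P is brighter, so it has the smaller magnitude: the difference is negative.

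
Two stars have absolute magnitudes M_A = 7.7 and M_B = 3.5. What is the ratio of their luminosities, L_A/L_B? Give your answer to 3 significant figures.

L_A/L_B ≈ 0.0209

ΔM = M_A − M_B = 4.2
L_A/L_B = 10^(−0.4 ΔM) = 10^-1.680 = 0.02089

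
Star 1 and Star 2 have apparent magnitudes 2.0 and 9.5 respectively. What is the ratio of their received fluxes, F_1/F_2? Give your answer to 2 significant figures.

F_1/F_2 ≈ 1000

Δm = 2.0 − (9.5) = -7.5
Flux ratio = 10^(−0.4 Δm) = 10^(−0.4 × -7.5) = 10^3.000 = 1000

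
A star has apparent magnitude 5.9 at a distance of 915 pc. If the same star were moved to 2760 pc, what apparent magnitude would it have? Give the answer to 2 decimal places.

Flux ∝ 1/d², so Δm = 5 log₁₀(d₂/d₁) = 5 log₁₀(2760/915) = 2.397
m₂ = m₁ + Δm = 5.9 + (2.397) = 8.297

m ≈ 8.30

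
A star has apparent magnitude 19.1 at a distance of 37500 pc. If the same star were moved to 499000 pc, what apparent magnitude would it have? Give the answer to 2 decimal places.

m ≈ 24.72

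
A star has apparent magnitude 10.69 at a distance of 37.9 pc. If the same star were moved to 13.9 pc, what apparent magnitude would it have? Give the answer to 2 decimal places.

m ≈ 8.51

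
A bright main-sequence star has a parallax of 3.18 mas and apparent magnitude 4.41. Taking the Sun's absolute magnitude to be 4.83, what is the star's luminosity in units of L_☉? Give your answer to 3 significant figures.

d = 1/p = 1000/3.18 mas = 314.5 pc
M = m − 5 log₁₀ d + 5 = 4.41 − 5·2.4976 + 5 = -3.078
M − M_☉ = -3.078 − 4.83 = -7.908
L/L_☉ = 10^(−0.4 × -7.908) = 1456

L/L_☉ ≈ 1460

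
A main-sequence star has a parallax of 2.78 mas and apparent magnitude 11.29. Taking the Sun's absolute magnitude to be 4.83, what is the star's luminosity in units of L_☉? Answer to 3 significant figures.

L/L_☉ ≈ 3.37

d = 1/p = 1000/2.78 mas = 359.7 pc
M = m − 5 log₁₀ d + 5 = 11.29 − 5·2.5560 + 5 = 3.510
M − M_☉ = 3.510 − 4.83 = -1.320
L/L_☉ = 10^(−0.4 × -1.320) = 3.372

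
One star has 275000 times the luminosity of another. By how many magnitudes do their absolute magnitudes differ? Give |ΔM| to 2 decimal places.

|ΔM| ≈ 13.60

Pogson: ΔM = −2.5 log₁₀(ratio) = −2.5 log₁₀(275000) = −2.5 × 5.4393 = -13.598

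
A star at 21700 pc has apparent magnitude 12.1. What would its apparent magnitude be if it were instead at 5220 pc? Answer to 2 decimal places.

m ≈ 9.01

Flux ∝ 1/d², so Δm = 5 log₁₀(d₂/d₁) = 5 log₁₀(5220/21700) = -3.094
m₂ = m₁ + Δm = 12.1 + (-3.094) = 9.006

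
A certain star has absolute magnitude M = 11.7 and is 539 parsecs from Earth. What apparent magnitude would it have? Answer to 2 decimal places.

m = M + 5 log₁₀ d − 5 = 11.7 + 5·2.7316 − 5 = 20.358

m ≈ 20.36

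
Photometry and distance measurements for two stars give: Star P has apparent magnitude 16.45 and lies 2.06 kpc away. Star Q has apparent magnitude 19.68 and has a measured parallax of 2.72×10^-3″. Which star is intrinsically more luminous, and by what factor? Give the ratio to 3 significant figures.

Star P is more luminous, by a factor of 615.

Star P: d = 2.06 kpc = 2060 pc
Star P: M = m − 5 log₁₀ d + 5 = 16.45 − 5·3.3139 + 5 = 4.881
Star Q: d = 1/p = 1/2.72×10^-3″ = 367.6 pc
Star Q: M = m − 5 log₁₀ d + 5 = 19.68 − 5·2.5654 + 5 = 11.853
ΔM = M_P − M_Q = 4.881 − (11.853) = -6.972; smaller M is more luminous → Star P.
L ratio = 10^(0.4 |ΔM|) = 10^2.789 = 615.0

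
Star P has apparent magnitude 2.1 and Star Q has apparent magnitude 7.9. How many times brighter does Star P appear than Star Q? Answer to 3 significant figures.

209

Δm = 2.1 − (7.9) = -5.8
Flux ratio = 10^(−0.4 Δm) = 10^(−0.4 × -5.8) = 10^2.320 = 208.9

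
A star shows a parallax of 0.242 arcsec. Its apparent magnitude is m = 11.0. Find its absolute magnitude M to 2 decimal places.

M ≈ 12.92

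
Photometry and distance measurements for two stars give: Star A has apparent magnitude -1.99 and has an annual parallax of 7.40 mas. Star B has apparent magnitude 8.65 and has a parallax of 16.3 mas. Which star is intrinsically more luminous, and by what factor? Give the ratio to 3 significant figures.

Star A: p = 7.40 mas = 7.40×10^-3″ → d = 1/p = 135.1 pc
Star A: M = m − 5 log₁₀ d + 5 = -1.99 − 5·2.1308 + 5 = -7.644
Star B: p = 16.3 mas = 0.0163″ → d = 1/p = 61.35 pc
Star B: M = m − 5 log₁₀ d + 5 = 8.65 − 5·1.7878 + 5 = 4.711
ΔM = M_A − M_B = -7.644 − (4.711) = -12.355; smaller M is more luminous → Star A.
L ratio = 10^(0.4 |ΔM|) = 10^4.942 = 87480

Star A is more luminous, by a factor of 87500.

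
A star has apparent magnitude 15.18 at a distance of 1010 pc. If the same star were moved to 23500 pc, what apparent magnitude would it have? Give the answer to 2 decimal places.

Flux ∝ 1/d², so Δm = 5 log₁₀(d₂/d₁) = 5 log₁₀(23500/1010) = 6.834
m₂ = m₁ + Δm = 15.18 + (6.834) = 22.014

m ≈ 22.01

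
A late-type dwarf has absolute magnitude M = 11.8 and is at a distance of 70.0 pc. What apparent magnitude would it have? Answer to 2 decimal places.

m ≈ 16.03

m = M + 5 log₁₀ d − 5 = 11.8 + 5·1.8451 − 5 = 16.025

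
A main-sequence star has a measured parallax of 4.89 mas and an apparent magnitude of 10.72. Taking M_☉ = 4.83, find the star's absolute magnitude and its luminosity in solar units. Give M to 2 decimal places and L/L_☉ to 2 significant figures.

d = 1/p = 1000/4.89 mas = 204.5 pc
M = m − 5 log₁₀ d + 5 = 10.72 − 5·2.3107 + 5 = 4.167
M − M_☉ = 4.167 − 4.83 = -0.663
L/L_☉ = 10^(−0.4 × -0.663) = 1.842

M ≈ 4.17; L/L_☉ ≈ 1.8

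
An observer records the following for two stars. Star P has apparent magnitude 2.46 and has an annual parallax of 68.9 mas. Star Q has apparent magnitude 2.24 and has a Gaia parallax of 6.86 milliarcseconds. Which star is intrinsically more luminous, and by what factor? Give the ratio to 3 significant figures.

Star P: p = 68.9 mas = 0.0689″ → d = 1/p = 14.51 pc
Star P: M = m − 5 log₁₀ d + 5 = 2.46 − 5·1.1618 + 5 = 1.651
Star Q: p = 6.86 mas = 6.86×10^-3″ → d = 1/p = 145.8 pc
Star Q: M = m − 5 log₁₀ d + 5 = 2.24 − 5·2.1637 + 5 = -3.578
ΔM = M_P − M_Q = 1.651 − (-3.578) = 5.229; smaller M is more luminous → Star Q.
L ratio = 10^(0.4 |ΔM|) = 10^2.092 = 123.5

Star Q is more luminous, by a factor of 124.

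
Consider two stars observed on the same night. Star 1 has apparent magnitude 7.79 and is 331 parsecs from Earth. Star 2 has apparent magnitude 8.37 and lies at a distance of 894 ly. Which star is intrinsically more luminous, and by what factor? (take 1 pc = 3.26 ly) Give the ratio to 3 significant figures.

Star 1: M = m − 5 log₁₀ d + 5 = 7.79 − 5·2.5198 + 5 = 0.191
Star 2: d = 894 ly / 3.26 = 274.2 pc
Star 2: M = m − 5 log₁₀ d + 5 = 8.37 − 5·2.4381 + 5 = 1.179
ΔM = M_1 − M_2 = 0.191 − (1.179) = -0.989; smaller M is more luminous → Star 1.
L ratio = 10^(0.4 |ΔM|) = 10^0.395 = 2.486

Star 1 is more luminous, by a factor of 2.49.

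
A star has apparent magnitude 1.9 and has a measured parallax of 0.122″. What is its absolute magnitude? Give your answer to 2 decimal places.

M ≈ 2.33

d = 1/p = 1/0.122″ = 8.197 pc
5 log₁₀(d/10 pc) = 5 log₁₀(8.197) − 5 = -0.432
M = m − 5 log₁₀(d/10) = 1.9 + 0.432 = 2.332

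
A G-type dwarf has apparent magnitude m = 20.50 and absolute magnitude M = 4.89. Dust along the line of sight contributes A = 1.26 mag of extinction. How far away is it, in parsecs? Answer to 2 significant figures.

d ≈ 7400 pc

m − M = 5 log₁₀(d/10 pc) + A  ⇒  20.50 − (4.89) − 1.26 = 5 log₁₀(d/10)
14.350 = 5 log₁₀(d/10)
log₁₀ d = (m − M − A)/5 + 1 = 3.8700
d = 10^3.8700 = 7413 pc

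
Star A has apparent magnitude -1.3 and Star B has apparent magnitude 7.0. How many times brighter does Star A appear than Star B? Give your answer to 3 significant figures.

Magnitude difference = -8.3
Flux ratio = 10^(−0.4 Δm) = 10^(−0.4 × -8.3) = 10^3.320 = 2089

2090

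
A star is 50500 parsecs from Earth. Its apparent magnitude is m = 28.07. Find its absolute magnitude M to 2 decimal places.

M ≈ 9.55

5 log₁₀(d/10 pc) = 5 log₁₀(50500) − 5 = 18.516
M = m − 5 log₁₀(d/10) = 28.07 − 18.516 = 9.554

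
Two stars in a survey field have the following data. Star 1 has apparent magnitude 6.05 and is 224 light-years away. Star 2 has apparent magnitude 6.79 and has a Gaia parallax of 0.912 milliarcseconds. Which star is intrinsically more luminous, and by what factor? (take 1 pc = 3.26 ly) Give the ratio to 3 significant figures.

Star 1: d = 224 ly / 3.26 = 68.71 pc
Star 1: M = m − 5 log₁₀ d + 5 = 6.05 − 5·1.8370 + 5 = 1.865
Star 2: p = 0.912 mas = 9.12×10^-4″ → d = 1/p = 1096 pc
Star 2: M = m − 5 log₁₀ d + 5 = 6.79 − 5·3.0400 + 5 = -3.410
ΔM = M_1 − M_2 = 1.865 − (-3.410) = 5.275; smaller M is more luminous → Star 2.
L ratio = 10^(0.4 |ΔM|) = 10^2.110 = 128.8

Star 2 is more luminous, by a factor of 129.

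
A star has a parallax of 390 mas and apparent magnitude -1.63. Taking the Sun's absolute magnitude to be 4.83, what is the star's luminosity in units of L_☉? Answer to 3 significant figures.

L/L_☉ ≈ 25.2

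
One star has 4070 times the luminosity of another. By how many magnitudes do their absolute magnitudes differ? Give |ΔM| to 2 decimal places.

Pogson: ΔM = −2.5 log₁₀(ratio) = −2.5 log₁₀(4070) = −2.5 × 3.6096 = -9.024

|ΔM| ≈ 9.02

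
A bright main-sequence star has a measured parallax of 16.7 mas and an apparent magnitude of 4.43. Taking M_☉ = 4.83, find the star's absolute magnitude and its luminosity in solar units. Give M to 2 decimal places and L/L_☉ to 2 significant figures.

M ≈ 0.54; L/L_☉ ≈ 52

d = 1/p = 1000/16.7 mas = 59.88 pc
M = m − 5 log₁₀ d + 5 = 4.43 − 5·1.7773 + 5 = 0.544
M − M_☉ = 0.544 − 4.83 = -4.286
L/L_☉ = 10^(−0.4 × -4.286) = 51.83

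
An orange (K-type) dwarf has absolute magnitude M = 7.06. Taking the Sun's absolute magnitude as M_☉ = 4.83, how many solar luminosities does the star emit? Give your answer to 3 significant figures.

L/L_☉ ≈ 0.128

M − M_☉ = 7.06 − 4.83 = 2.230
L/L_☉ = 10^(−0.4 (M − M_☉)) = 10^-0.892 = 0.1282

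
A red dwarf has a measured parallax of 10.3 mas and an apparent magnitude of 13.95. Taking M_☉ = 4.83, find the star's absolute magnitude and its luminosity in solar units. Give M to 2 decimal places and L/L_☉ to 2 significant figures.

d = 1/p = 1000/10.3 mas = 97.09 pc
M = m − 5 log₁₀ d + 5 = 13.95 − 5·1.9872 + 5 = 9.014
M − M_☉ = 9.014 − 4.83 = 4.184
L/L_☉ = 10^(−0.4 × 4.184) = 0.02120

M ≈ 9.01; L/L_☉ ≈ 0.021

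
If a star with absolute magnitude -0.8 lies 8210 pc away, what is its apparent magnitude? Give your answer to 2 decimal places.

m = M + 5 log₁₀ d − 5 = -0.8 + 5·3.9143 − 5 = 13.772

m ≈ 13.77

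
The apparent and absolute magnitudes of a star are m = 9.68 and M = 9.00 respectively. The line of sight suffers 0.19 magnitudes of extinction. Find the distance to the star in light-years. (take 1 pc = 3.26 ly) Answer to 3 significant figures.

d ≈ 40.9 ly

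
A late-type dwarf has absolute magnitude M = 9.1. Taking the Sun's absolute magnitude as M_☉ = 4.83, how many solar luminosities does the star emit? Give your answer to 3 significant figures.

L/L_☉ ≈ 0.0196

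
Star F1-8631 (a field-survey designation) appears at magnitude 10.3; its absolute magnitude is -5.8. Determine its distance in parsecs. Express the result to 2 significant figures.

Distance modulus: m − M = 10.3 − (-5.8) = 16.100
m − M = 5 log₁₀ d − 5
log₁₀ d = (m − M)/5 + 1 = 4.2200
d = 10^4.2200 = 16600 pc

d ≈ 17000 pc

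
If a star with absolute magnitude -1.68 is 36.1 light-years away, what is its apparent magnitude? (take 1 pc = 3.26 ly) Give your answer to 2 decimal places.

m ≈ -1.46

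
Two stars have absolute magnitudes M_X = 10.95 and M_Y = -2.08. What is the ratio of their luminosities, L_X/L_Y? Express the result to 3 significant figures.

ΔM = M_X − M_Y = 13.03
L_X/L_Y = 10^(−0.4 ΔM) = 10^-5.212 = 6.138×10^-6

L_X/L_Y ≈ 6.14×10^-6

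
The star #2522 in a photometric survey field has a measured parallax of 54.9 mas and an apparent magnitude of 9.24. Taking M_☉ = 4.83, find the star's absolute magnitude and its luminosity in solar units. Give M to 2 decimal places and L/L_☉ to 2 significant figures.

d = 1/p = 1000/54.9 mas = 18.21 pc
M = m − 5 log₁₀ d + 5 = 9.24 − 5·1.2604 + 5 = 7.938
M − M_☉ = 7.938 − 4.83 = 3.108
L/L_☉ = 10^(−0.4 × 3.108) = 0.05713

M ≈ 7.94; L/L_☉ ≈ 0.057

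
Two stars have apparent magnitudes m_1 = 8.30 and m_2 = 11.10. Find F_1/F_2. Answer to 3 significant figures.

F_1/F_2 ≈ 13.2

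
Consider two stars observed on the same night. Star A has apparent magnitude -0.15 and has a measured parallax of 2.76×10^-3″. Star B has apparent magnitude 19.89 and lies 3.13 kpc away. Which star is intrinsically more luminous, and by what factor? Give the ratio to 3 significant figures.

Star A is more luminous, by a factor of 1.39×10^6.

Star A: d = 1/p = 1/2.76×10^-3″ = 362.3 pc
Star A: M = m − 5 log₁₀ d + 5 = -0.15 − 5·2.5591 + 5 = -7.945
Star B: d = 3.13 kpc = 3130 pc
Star B: M = m − 5 log₁₀ d + 5 = 19.89 − 5·3.4955 + 5 = 7.412
ΔM = M_A − M_B = -7.945 − (7.412) = -15.358; smaller M is more luminous → Star A.
L ratio = 10^(0.4 |ΔM|) = 10^6.143 = 1.390×10^6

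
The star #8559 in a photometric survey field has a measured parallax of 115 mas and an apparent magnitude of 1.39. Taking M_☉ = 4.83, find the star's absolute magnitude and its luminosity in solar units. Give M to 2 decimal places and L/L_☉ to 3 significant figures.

M ≈ 1.69; L/L_☉ ≈ 18.0

d = 1/p = 1000/115 mas = 8.696 pc
M = m − 5 log₁₀ d + 5 = 1.39 − 5·0.9393 + 5 = 1.693
M − M_☉ = 1.693 − 4.83 = -3.137
L/L_☉ = 10^(−0.4 × -3.137) = 17.97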